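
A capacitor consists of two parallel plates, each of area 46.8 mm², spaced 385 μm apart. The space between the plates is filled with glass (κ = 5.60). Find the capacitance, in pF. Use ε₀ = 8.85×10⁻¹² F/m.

6.02 pF

A = 46.8 mm² = 4.68×10⁻⁵ m².
C = κε₀A/d = 5.60 × 8.85×10⁻¹² × 4.68×10⁻⁵ / 3.85×10⁻⁴ = 6.02×10⁻¹² F.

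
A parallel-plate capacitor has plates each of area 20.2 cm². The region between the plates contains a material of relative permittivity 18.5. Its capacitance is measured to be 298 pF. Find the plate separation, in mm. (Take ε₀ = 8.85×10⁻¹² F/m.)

1.11 mm

A = 20.2 cm² = 2.02×10⁻³ m².
d = κε₀A/C = 18.5 × 8.85×10⁻¹² × 2.02×10⁻³ / 2.98×10⁻¹⁰ = 1.11×10⁻³ m.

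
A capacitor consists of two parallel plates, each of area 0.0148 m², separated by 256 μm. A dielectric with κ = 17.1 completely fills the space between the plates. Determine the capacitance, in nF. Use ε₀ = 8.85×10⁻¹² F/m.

C = κε₀A/d = 17.1 × 8.85×10⁻¹² × 1.48×10⁻² / 2.56×10⁻⁴ = 8.75×10⁻⁹ F.

8.75 nF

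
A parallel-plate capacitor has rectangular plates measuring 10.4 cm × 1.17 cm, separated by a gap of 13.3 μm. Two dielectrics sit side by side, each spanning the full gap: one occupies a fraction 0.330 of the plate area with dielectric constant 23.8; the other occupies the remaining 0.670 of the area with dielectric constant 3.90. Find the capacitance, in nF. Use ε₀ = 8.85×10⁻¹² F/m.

8.47 nF

A = 10.4 × 1.17 cm² = 1.22×10⁻³ m².
Side-by-side slabs ⇒ two capacitors in parallel, each spanning the full gap.
C₁ = κ₁ε₀A₁/d = 23.8 × 8.85×10⁻¹² × 4.02×10⁻⁴ / 1.33×10⁻⁵ = 6.36×10⁻⁹ F.
C₂ = κ₂ε₀A₂/d = 3.90 × 8.85×10⁻¹² × 8.15×10⁻⁴ / 1.33×10⁻⁵ = 2.12×10⁻⁹ F.
C = C₁ + C₂ = 8.47×10⁻⁹ F.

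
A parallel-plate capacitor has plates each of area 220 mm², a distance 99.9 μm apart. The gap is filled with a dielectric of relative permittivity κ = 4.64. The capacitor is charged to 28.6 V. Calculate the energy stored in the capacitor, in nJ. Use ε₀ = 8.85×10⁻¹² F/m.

A = 220 mm² = 2.20×10⁻⁴ m².
C = κε₀A/d = 4.64 × 8.85×10⁻¹² × 2.20×10⁻⁴ / 9.99×10⁻⁵ = 9.04×10⁻¹¹ F.
U = ½CV² = ½ × 9.04×10⁻¹¹ × (28.6)² = 3.70×10⁻⁸ J.

U ≈ 37.0 nJ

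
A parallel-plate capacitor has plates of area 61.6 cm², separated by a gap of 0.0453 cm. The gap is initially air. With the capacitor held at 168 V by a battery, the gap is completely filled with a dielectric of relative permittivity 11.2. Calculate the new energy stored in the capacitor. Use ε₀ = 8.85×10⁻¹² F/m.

19.0 μJ

A = 61.6 cm² = 6.16×10⁻³ m².
Initially C₁ = ε₀A/d = 8.85×10⁻¹² × 6.16×10⁻³ / 4.53×10⁻⁴ = 1.20×10⁻¹⁰ F.
U₁ = 1.70×10⁻⁶ J.
Battery connected ⇒ V is held fixed. C₂ = 11.2 C₁ and U = ½CV², so U₂/U₁ = C₂/C₁ = 11.2.
U₂ = 11.2 × 1.70×10⁻⁶ = 1.90×10⁻⁵ J.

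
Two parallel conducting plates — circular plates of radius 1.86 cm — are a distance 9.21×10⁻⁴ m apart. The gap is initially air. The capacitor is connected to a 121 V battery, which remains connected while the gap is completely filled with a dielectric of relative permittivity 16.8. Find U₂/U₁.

16.8

Battery connected ⇒ V is held fixed.
C₂ = 16.8 C₁ and U = ½CV², so U₂/U₁ = C₂/C₁ = 16.8.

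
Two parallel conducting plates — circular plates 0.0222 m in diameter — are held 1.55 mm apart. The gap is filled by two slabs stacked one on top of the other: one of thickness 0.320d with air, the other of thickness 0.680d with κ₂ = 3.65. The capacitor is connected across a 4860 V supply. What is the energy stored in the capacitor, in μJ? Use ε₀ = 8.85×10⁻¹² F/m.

U ≈ 51.6 μJ

A = π(0.0222/2 m)² = 3.87×10⁻⁴ m².
Stacked slabs ⇒ two capacitors in series, each with the full plate area.
C₁ = κ₁ε₀A/d₁ = 1.00 × 8.85×10⁻¹² × 3.87×10⁻⁴ / 4.96×10⁻⁴ = 6.91×10⁻¹² F.
C₂ = κ₂ε₀A/d₂ = 3.65 × 8.85×10⁻¹² × 3.87×10⁻⁴ / 1.05×10⁻³ = 1.19×10⁻¹¹ F.
C = (1/C₁ + 1/C₂)⁻¹ = 4.37×10⁻¹² F.
U = ½CV² = ½ × 4.37×10⁻¹² × (4860)² = 5.16×10⁻⁵ J.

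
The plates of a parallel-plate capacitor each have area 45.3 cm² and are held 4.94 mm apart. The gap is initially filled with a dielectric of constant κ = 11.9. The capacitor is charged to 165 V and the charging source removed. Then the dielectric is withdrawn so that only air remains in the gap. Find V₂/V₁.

V₂/V₁ ≈ 11.9

Isolated ⇒ Q is held fixed.
C₂ = 0.0840 C₁ and V = Q/C, so V₂/V₁ = C₁/C₂ = 11.9.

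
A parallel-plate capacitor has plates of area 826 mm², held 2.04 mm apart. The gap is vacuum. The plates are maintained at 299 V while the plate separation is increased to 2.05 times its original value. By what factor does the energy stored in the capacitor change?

Battery connected ⇒ V is held fixed.
C₂ = 0.488 C₁ and U = ½CV², so U₂/U₁ = C₂/C₁ = 0.488.

U₂/U₁ ≈ 0.488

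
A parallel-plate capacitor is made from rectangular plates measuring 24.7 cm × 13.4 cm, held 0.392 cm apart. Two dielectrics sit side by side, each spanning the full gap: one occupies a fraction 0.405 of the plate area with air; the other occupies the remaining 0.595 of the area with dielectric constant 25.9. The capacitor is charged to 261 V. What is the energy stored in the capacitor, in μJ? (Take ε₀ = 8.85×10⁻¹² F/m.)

40.3 μJ

A = 24.7 × 13.4 cm² = 3.31×10⁻² m².
Side-by-side slabs ⇒ two capacitors in parallel, each spanning the full gap.
C₁ = κ₁ε₀A₁/d = 1.00 × 8.85×10⁻¹² × 1.34×10⁻² / 3.92×10⁻³ = 3.03×10⁻¹¹ F.
C₂ = κ₂ε₀A₂/d = 25.9 × 8.85×10⁻¹² × 1.97×10⁻² / 3.92×10⁻³ = 1.15×10⁻⁹ F.
C = C₁ + C₂ = 1.18×10⁻⁹ F.
U = ½CV² = ½ × 1.18×10⁻⁹ × (261)² = 4.03×10⁻⁵ J.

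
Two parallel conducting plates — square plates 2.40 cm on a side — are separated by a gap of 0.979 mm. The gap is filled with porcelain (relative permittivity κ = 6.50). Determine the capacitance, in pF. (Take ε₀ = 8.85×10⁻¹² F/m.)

33.8 pF

A = (2.40 cm)² = 5.76×10⁻⁴ m².
C = κε₀A/d = 6.50 × 8.85×10⁻¹² × 5.76×10⁻⁴ / 9.79×10⁻⁴ = 3.38×10⁻¹¹ F.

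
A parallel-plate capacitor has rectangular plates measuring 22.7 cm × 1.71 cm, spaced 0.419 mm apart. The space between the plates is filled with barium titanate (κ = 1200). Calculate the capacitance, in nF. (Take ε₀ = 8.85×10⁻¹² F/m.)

C ≈ 98.4 nF

A = 22.7 × 1.71 cm² = 3.88×10⁻³ m².
C = κε₀A/d = 1200 × 8.85×10⁻¹² × 3.88×10⁻³ / 4.19×10⁻⁴ = 9.84×10⁻⁸ F.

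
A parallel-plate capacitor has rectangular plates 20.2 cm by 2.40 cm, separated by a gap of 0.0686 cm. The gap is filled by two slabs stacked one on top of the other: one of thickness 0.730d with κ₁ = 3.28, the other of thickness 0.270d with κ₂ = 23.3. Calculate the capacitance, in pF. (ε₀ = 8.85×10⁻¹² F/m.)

267 pF

A = 20.2 × 2.40 cm² = 4.85×10⁻³ m².
Stacked slabs ⇒ two capacitors in series, each with the full plate area.
C₁ = κ₁ε₀A/d₁ = 3.28 × 8.85×10⁻¹² × 4.85×10⁻³ / 5.01×10⁻⁴ = 2.81×10⁻¹⁰ F.
C₂ = κ₂ε₀A/d₂ = 23.3 × 8.85×10⁻¹² × 4.85×10⁻³ / 1.85×10⁻⁴ = 5.40×10⁻⁹ F.
C = (1/C₁ + 1/C₂)⁻¹ = 2.67×10⁻¹⁰ F.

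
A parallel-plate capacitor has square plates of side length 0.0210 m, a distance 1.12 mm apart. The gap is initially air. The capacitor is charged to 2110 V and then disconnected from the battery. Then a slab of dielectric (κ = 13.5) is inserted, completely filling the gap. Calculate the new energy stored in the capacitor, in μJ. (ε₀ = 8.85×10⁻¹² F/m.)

0.575 μJ

A = (0.0210 m)² = 4.41×10⁻⁴ m².
Initially C₁ = ε₀A/d = 8.85×10⁻¹² × 4.41×10⁻⁴ / 1.12×10⁻³ = 3.48×10⁻¹² F.
U₁ = 7.76×10⁻⁶ J.
Isolated ⇒ Q is held fixed. C₂ = 13.5 C₁ and U = Q²/(2C), so U₂/U₁ = C₁/C₂ = 0.0741.
U₂ = 0.0741 × 7.76×10⁻⁶ = 5.75×10⁻⁷ J.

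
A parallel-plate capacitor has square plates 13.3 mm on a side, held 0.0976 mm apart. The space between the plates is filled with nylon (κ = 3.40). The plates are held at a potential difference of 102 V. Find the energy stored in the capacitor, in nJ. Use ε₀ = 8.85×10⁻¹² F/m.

A = (13.3 mm)² = 1.77×10⁻⁴ m².
C = κε₀A/d = 3.40 × 8.85×10⁻¹² × 1.77×10⁻⁴ / 9.76×10⁻⁵ = 5.45×10⁻¹¹ F.
U = ½CV² = ½ × 5.45×10⁻¹¹ × (102)² = 2.84×10⁻⁷ J.

284 nJ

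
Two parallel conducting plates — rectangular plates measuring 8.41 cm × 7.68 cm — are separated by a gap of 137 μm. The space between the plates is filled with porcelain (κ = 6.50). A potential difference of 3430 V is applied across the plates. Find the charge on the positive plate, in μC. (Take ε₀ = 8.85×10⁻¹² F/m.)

A = 8.41 × 7.68 cm² = 6.46×10⁻³ m².
C = κε₀A/d = 6.50 × 8.85×10⁻¹² × 6.46×10⁻³ / 1.37×10⁻⁴ = 2.71×10⁻⁹ F.
Q = CV = 2.71×10⁻⁹ × 3430 = 9.30×10⁻⁶ C.

Q ≈ 9.30 μC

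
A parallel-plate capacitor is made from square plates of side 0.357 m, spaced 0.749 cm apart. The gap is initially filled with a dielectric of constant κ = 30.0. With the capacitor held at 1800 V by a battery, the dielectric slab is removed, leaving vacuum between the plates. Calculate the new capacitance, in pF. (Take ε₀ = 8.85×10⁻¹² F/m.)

151 pF

A = (0.357 m)² = 0.127 m².
Initially C₁ = κε₀A/d = 30.0 × 8.85×10⁻¹² × 0.127 / 7.49×10⁻³ = 4.52×10⁻⁹ F.
C = κε₀A/d scales with κ, so C₂/C₁ = 1/κ = 1/30.0 = 0.0333.
C₂ = 0.0333 × 4.52×10⁻⁹ = 1.51×10⁻¹⁰ F.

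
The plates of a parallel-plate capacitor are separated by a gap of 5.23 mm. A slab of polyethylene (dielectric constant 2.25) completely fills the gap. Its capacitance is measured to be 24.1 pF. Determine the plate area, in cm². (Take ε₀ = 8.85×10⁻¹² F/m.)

A ≈ 63.3 cm²

A = Cd/(κε₀) = 2.41×10⁻¹¹ × 5.23×10⁻³ / (2.25 × 8.85×10⁻¹²) = 6.33×10⁻³ m².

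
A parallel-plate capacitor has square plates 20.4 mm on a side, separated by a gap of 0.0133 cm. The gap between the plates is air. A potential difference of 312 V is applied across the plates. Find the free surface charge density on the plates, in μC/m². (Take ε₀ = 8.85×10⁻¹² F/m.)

20.8 μC/m²

A = (20.4 mm)² = 4.16×10⁻⁴ m².
C = ε₀A/d = 8.85×10⁻¹² × 4.16×10⁻⁴ / 1.33×10⁻⁴ = 2.77×10⁻¹¹ F.
σ = Q/A = CV/A = 2.77×10⁻¹¹ × 312 / 4.16×10⁻⁴ = 2.08×10⁻⁵ C/m².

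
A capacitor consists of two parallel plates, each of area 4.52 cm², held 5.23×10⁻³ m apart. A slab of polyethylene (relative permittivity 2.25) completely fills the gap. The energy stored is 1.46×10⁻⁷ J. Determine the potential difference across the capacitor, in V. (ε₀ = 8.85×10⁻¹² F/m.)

412 V

A = 4.52 cm² = 4.52×10⁻⁴ m².
C = κε₀A/d = 2.25 × 8.85×10⁻¹² × 4.52×10⁻⁴ / 5.23×10⁻³ = 1.72×10⁻¹² F.
V = √(2U/C) = √(2 × 1.46×10⁻⁷ / 1.72×10⁻¹²) = 4.12×10² V.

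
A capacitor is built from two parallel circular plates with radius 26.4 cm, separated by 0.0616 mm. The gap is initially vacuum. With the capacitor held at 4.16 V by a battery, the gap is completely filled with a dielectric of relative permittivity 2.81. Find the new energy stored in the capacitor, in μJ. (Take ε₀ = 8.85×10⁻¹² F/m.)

A = π(26.4 cm)² = 0.219 m².
Initially C₁ = ε₀A/d = 8.85×10⁻¹² × 0.219 / 6.16×10⁻⁵ = 3.15×10⁻⁸ F.
U₁ = 2.72×10⁻⁷ J.
Battery connected ⇒ V is held fixed. C₂ = 2.81 C₁ and U = ½CV², so U₂/U₁ = C₂/C₁ = 2.81.
U₂ = 2.81 × 2.72×10⁻⁷ = 7.65×10⁻⁷ J.

0.765 μJ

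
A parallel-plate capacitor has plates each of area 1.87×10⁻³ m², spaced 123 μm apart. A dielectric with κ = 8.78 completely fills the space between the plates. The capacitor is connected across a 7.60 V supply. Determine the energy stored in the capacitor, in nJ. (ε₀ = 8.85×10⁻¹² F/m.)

34.1 nJ

C = κε₀A/d = 8.78 × 8.85×10⁻¹² × 1.87×10⁻³ / 1.23×10⁻⁴ = 1.18×10⁻⁹ F.
U = ½CV² = ½ × 1.18×10⁻⁹ × (7.60)² = 3.41×10⁻⁸ J.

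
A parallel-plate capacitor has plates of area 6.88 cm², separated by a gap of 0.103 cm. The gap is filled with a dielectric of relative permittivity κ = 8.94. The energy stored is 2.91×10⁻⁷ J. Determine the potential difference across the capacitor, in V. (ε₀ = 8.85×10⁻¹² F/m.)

105 V

A = 6.88 cm² = 6.88×10⁻⁴ m².
C = κε₀A/d = 8.94 × 8.85×10⁻¹² × 6.88×10⁻⁴ / 1.03×10⁻³ = 5.28×10⁻¹¹ F.
V = √(2U/C) = √(2 × 2.91×10⁻⁷ / 5.28×10⁻¹¹) = 1.05×10² V.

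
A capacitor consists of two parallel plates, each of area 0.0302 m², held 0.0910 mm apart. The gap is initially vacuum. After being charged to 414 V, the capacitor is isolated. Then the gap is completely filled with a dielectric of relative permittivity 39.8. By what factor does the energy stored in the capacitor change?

Isolated ⇒ Q is held fixed.
C₂ = 39.8 C₁ and U = Q²/(2C), so U₂/U₁ = C₁/C₂ = 0.0251.

U₂/U₁ ≈ 0.0251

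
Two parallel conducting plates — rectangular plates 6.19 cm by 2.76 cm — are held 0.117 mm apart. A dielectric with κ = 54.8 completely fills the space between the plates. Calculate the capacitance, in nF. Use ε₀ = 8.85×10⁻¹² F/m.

A = 6.19 × 2.76 cm² = 1.71×10⁻³ m².
C = κε₀A/d = 54.8 × 8.85×10⁻¹² × 1.71×10⁻³ / 1.17×10⁻⁴ = 7.08×10⁻⁹ F.

7.08 nF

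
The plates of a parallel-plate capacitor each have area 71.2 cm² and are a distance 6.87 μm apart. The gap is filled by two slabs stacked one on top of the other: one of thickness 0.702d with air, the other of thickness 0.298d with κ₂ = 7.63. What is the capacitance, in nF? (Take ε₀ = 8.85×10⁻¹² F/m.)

A = 71.2 cm² = 7.12×10⁻³ m².
Stacked slabs ⇒ two capacitors in series, each with the full plate area.
C₁ = κ₁ε₀A/d₁ = 1.00 × 8.85×10⁻¹² × 7.12×10⁻³ / 4.82×10⁻⁶ = 1.31×10⁻⁸ F.
C₂ = κ₂ε₀A/d₂ = 7.63 × 8.85×10⁻¹² × 7.12×10⁻³ / 2.05×10⁻⁶ = 2.35×10⁻⁷ F.
C = (1/C₁ + 1/C₂)⁻¹ = 1.24×10⁻⁸ F.

C ≈ 12.4 nF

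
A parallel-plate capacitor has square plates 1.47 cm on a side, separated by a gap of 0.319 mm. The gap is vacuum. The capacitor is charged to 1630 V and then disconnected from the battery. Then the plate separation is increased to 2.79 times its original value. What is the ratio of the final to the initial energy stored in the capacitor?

2.79

Isolated ⇒ Q is held fixed.
C₂ = 0.358 C₁ and U = Q²/(2C), so U₂/U₁ = C₁/C₂ = 2.79.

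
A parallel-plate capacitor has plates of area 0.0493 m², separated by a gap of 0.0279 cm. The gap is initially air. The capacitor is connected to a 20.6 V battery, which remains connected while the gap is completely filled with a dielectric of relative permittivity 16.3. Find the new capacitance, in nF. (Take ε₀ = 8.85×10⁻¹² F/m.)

C ≈ 25.5 nF

Initially C₁ = ε₀A/d = 8.85×10⁻¹² × 4.93×10⁻² / 2.79×10⁻⁴ = 1.56×10⁻⁹ F.
C = κε₀A/d scales with κ, so C₂/C₁ = κ = 16.3.
C₂ = 16.3 × 1.56×10⁻⁹ = 2.55×10⁻⁸ F.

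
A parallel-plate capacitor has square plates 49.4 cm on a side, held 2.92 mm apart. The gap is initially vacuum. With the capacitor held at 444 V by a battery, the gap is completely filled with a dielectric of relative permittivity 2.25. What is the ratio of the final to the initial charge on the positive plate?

Battery connected ⇒ V is held fixed.
C₂ = 2.25 C₁ and Q = CV, so Q₂/Q₁ = C₂/C₁ = 2.25.

2.25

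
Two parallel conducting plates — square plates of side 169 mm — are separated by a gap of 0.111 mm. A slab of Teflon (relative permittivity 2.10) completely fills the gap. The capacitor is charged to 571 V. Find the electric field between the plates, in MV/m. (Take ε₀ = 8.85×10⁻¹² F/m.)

E = V/d = 571 / 1.11×10⁻⁴ = 5.14×10⁶ V/m.

E ≈ 5.14 MV/m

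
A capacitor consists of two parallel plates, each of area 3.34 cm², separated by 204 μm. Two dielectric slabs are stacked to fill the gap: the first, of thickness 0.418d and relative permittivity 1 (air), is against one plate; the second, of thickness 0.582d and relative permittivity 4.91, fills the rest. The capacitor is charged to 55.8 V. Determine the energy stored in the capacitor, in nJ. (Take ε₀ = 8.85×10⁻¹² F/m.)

A = 3.34 cm² = 3.34×10⁻⁴ m².
Stacked slabs ⇒ two capacitors in series, each with the full plate area.
C₁ = κ₁ε₀A/d₁ = 1.00 × 8.85×10⁻¹² × 3.34×10⁻⁴ / 8.53×10⁻⁵ = 3.47×10⁻¹¹ F.
C₂ = κ₂ε₀A/d₂ = 4.91 × 8.85×10⁻¹² × 3.34×10⁻⁴ / 1.19×10⁻⁴ = 1.22×10⁻¹⁰ F.
C = (1/C₁ + 1/C₂)⁻¹ = 2.70×10⁻¹¹ F.
U = ½CV² = ½ × 2.70×10⁻¹¹ × (55.8)² = 4.20×10⁻⁸ J.

U ≈ 42.0 nJ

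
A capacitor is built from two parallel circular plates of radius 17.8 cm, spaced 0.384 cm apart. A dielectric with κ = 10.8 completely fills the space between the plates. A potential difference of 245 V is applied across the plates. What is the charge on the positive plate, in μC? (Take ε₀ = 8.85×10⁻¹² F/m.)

A = π(17.8 cm)² = 9.95×10⁻² m².
C = κε₀A/d = 10.8 × 8.85×10⁻¹² × 9.95×10⁻² / 3.84×10⁻³ = 2.48×10⁻⁹ F.
Q = CV = 2.48×10⁻⁹ × 245 = 6.07×10⁻⁷ C.

Q ≈ 0.607 μC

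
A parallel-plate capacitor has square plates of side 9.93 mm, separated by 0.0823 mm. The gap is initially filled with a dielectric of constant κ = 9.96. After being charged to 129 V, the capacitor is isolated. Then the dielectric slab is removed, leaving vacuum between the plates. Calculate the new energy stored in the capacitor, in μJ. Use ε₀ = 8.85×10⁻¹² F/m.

8.75 μJ

A = (9.93 mm)² = 9.86×10⁻⁵ m².
Initially C₁ = κε₀A/d = 9.96 × 8.85×10⁻¹² × 9.86×10⁻⁵ / 8.23×10⁻⁵ = 1.06×10⁻¹⁰ F.
U₁ = 8.79×10⁻⁷ J.
Isolated ⇒ Q is held fixed. C₂ = 0.100 C₁ and U = Q²/(2C), so U₂/U₁ = C₁/C₂ = 9.96.
U₂ = 9.96 × 8.79×10⁻⁷ = 8.75×10⁻⁶ J.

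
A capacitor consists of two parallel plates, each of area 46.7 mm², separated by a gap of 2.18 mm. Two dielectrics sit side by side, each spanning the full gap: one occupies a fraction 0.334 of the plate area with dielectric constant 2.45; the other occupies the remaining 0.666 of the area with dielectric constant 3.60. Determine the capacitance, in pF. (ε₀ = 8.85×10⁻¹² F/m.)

A = 46.7 mm² = 4.67×10⁻⁵ m².
Side-by-side slabs ⇒ two capacitors in parallel, each spanning the full gap.
C₁ = κ₁ε₀A₁/d = 2.45 × 8.85×10⁻¹² × 1.56×10⁻⁵ / 2.18×10⁻³ = 1.55×10⁻¹³ F.
C₂ = κ₂ε₀A₂/d = 3.60 × 8.85×10⁻¹² × 3.11×10⁻⁵ / 2.18×10⁻³ = 4.55×10⁻¹³ F.
C = C₁ + C₂ = 6.10×10⁻¹³ F.

C ≈ 0.610 pF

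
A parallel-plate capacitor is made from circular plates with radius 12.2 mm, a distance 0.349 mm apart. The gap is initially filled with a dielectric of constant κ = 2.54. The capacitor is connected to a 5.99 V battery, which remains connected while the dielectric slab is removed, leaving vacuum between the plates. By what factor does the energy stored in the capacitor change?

Battery connected ⇒ V is held fixed.
C₂ = 0.394 C₁ and U = ½CV², so U₂/U₁ = C₂/C₁ = 0.394.

0.394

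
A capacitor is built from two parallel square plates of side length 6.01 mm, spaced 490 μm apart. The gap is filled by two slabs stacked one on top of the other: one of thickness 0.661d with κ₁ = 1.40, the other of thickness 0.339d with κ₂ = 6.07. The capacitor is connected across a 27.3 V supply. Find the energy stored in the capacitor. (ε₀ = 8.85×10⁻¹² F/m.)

460 pJ

A = (6.01 mm)² = 3.61×10⁻⁵ m².
Stacked slabs ⇒ two capacitors in series, each with the full plate area.
C₁ = κ₁ε₀A/d₁ = 1.40 × 8.85×10⁻¹² × 3.61×10⁻⁵ / 3.24×10⁻⁴ = 1.38×10⁻¹² F.
C₂ = κ₂ε₀A/d₂ = 6.07 × 8.85×10⁻¹² × 3.61×10⁻⁵ / 1.66×10⁻⁴ = 1.17×10⁻¹¹ F.
C = (1/C₁ + 1/C₂)⁻¹ = 1.24×10⁻¹² F.
U = ½CV² = ½ × 1.24×10⁻¹² × (27.3)² = 4.60×10⁻¹⁰ J.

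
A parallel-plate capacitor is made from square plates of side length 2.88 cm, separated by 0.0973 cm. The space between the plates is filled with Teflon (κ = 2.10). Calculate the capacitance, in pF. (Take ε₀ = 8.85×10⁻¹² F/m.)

A = (2.88 cm)² = 8.29×10⁻⁴ m².
C = κε₀A/d = 2.10 × 8.85×10⁻¹² × 8.29×10⁻⁴ / 9.73×10⁻⁴ = 1.58×10⁻¹¹ F.

C ≈ 15.8 pF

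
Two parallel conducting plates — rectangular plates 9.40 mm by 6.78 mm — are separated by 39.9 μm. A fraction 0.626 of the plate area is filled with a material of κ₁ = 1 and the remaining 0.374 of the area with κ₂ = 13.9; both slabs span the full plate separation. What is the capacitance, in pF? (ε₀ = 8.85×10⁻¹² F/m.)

C ≈ 82.3 pF

A = 9.40 × 6.78 mm² = 6.37×10⁻⁵ m².
Side-by-side slabs ⇒ two capacitors in parallel, each spanning the full gap.
C₁ = κ₁ε₀A₁/d = 1.00 × 8.85×10⁻¹² × 3.99×10⁻⁵ / 3.99×10⁻⁵ = 8.85×10⁻¹² F.
C₂ = κ₂ε₀A₂/d = 13.9 × 8.85×10⁻¹² × 2.38×10⁻⁵ / 3.99×10⁻⁵ = 7.35×10⁻¹¹ F.
C = C₁ + C₂ = 8.23×10⁻¹¹ F.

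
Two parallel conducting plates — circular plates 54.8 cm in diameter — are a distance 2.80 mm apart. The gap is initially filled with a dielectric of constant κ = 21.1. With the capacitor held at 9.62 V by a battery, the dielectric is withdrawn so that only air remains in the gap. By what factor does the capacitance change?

0.0474

C = κε₀A/d scales with κ, so C₂/C₁ = 1/κ = 1/21.1 = 0.0474.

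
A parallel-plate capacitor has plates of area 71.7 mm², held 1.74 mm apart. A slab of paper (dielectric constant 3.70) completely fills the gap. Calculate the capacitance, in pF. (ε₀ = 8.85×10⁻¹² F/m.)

1.35 pF

A = 71.7 mm² = 7.17×10⁻⁵ m².
C = κε₀A/d = 3.70 × 8.85×10⁻¹² × 7.17×10⁻⁵ / 1.74×10⁻³ = 1.35×10⁻¹² F.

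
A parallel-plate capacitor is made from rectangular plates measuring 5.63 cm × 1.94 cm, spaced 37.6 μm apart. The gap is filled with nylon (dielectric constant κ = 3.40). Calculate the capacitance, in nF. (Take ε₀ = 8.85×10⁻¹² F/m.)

A = 5.63 × 1.94 cm² = 1.09×10⁻³ m².
C = κε₀A/d = 3.40 × 8.85×10⁻¹² × 1.09×10⁻³ / 3.76×10⁻⁵ = 8.74×10⁻¹⁰ F.

C ≈ 0.874 nF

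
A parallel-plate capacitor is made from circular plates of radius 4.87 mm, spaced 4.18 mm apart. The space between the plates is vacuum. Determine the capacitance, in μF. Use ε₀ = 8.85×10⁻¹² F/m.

A = π(4.87 mm)² = 7.45×10⁻⁵ m².
C = ε₀A/d = 8.85×10⁻¹² × 7.45×10⁻⁵ / 4.18×10⁻³ = 1.58×10⁻¹³ F.

C ≈ 1.58×10⁻⁷ μF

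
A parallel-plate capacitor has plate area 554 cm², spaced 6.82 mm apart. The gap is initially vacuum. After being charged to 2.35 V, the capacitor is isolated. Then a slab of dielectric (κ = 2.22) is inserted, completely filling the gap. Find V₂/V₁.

Isolated ⇒ Q is held fixed.
C₂ = 2.22 C₁ and V = Q/C, so V₂/V₁ = C₁/C₂ = 0.450.

0.450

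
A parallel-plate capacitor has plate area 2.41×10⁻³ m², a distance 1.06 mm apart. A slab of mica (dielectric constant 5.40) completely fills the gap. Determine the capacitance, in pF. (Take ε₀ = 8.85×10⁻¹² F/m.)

C = κε₀A/d = 5.40 × 8.85×10⁻¹² × 2.41×10⁻³ / 1.06×10⁻³ = 1.09×10⁻¹⁰ F.

C ≈ 109 pF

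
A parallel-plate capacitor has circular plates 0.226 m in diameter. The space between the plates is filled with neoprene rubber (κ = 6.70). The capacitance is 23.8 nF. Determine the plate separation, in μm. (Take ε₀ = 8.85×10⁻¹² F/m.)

d ≈ 99.9 μm

A = π(0.226/2 m)² = 4.01×10⁻² m².
d = κε₀A/C = 6.70 × 8.85×10⁻¹² × 4.01×10⁻² / 2.38×10⁻⁸ = 9.99×10⁻⁵ m.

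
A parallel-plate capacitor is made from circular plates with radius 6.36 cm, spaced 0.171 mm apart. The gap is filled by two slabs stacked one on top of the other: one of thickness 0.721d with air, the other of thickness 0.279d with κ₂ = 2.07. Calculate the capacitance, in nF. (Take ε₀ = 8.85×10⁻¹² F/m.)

A = π(6.36 cm)² = 1.27×10⁻² m².
Stacked slabs ⇒ two capacitors in series, each with the full plate area.
C₁ = κ₁ε₀A/d₁ = 1.00 × 8.85×10⁻¹² × 1.27×10⁻² / 1.23×10⁻⁴ = 9.12×10⁻¹⁰ F.
C₂ = κ₂ε₀A/d₂ = 2.07 × 8.85×10⁻¹² × 1.27×10⁻² / 4.77×10⁻⁵ = 4.88×10⁻⁹ F.
C = (1/C₁ + 1/C₂)⁻¹ = 7.69×10⁻¹⁰ F.

0.769 nF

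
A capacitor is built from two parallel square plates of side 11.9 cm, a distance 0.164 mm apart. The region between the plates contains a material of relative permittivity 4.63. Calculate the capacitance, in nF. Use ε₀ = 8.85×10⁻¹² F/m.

A = (11.9 cm)² = 1.42×10⁻² m².
C = κε₀A/d = 4.63 × 8.85×10⁻¹² × 1.42×10⁻² / 1.64×10⁻⁴ = 3.54×10⁻⁹ F.

3.54 nF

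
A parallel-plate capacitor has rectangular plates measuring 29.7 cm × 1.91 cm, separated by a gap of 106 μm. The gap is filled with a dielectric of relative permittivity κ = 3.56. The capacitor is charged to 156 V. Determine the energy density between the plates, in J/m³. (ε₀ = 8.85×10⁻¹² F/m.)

E = V/d = 156 / 1.06×10⁻⁴ = 1.47×10⁶ V/m.
u = ½κε₀E² = ½ × 3.56 × 8.85×10⁻¹² × (1.47×10⁶)² = 34.1 J/m³.

34.1 J/m³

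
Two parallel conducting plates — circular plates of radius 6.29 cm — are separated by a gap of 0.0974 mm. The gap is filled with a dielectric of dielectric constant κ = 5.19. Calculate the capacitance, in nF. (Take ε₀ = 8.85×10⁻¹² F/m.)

5.86 nF

A = π(6.29 cm)² = 1.24×10⁻² m².
C = κε₀A/d = 5.19 × 8.85×10⁻¹² × 1.24×10⁻² / 9.74×10⁻⁵ = 5.86×10⁻⁹ F.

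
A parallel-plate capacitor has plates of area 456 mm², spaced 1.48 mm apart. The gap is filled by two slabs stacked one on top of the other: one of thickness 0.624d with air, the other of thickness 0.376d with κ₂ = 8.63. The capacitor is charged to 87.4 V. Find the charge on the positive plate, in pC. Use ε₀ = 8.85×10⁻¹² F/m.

Q ≈ 357 pC

A = 456 mm² = 4.56×10⁻⁴ m².
Stacked slabs ⇒ two capacitors in series, each with the full plate area.
C₁ = κ₁ε₀A/d₁ = 1.00 × 8.85×10⁻¹² × 4.56×10⁻⁴ / 9.24×10⁻⁴ = 4.37×10⁻¹² F.
C₂ = κ₂ε₀A/d₂ = 8.63 × 8.85×10⁻¹² × 4.56×10⁻⁴ / 5.56×10⁻⁴ = 6.26×10⁻¹¹ F.
C = (1/C₁ + 1/C₂)⁻¹ = 4.08×10⁻¹² F.
Q = CV = 4.08×10⁻¹² × 87.4 = 3.57×10⁻¹⁰ C.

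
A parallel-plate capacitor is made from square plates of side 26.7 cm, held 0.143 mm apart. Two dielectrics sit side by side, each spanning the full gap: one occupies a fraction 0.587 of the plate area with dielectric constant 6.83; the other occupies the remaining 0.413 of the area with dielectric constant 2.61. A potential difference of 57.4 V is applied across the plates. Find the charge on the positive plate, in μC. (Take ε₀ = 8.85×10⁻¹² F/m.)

Q ≈ 1.29 μC

A = (26.7 cm)² = 7.13×10⁻² m².
Side-by-side slabs ⇒ two capacitors in parallel, each spanning the full gap.
C₁ = κ₁ε₀A₁/d = 6.83 × 8.85×10⁻¹² × 4.18×10⁻² / 1.43×10⁻⁴ = 1.77×10⁻⁸ F.
C₂ = κ₂ε₀A₂/d = 2.61 × 8.85×10⁻¹² × 2.94×10⁻² / 1.43×10⁻⁴ = 4.76×10⁻⁹ F.
C = C₁ + C₂ = 2.24×10⁻⁸ F.
Q = CV = 2.24×10⁻⁸ × 57.4 = 1.29×10⁻⁶ C.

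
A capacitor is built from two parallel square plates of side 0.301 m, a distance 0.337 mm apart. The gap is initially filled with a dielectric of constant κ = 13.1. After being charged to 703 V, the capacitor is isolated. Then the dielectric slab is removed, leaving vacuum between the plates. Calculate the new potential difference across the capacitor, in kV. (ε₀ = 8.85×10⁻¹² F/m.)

9.21 kV

A = (0.301 m)² = 9.06×10⁻² m².
Initially C₁ = κε₀A/d = 13.1 × 8.85×10⁻¹² × 9.06×10⁻² / 3.37×10⁻⁴ = 3.12×10⁻⁸ F.
V₁ = 7.03×10² V.
Isolated ⇒ Q is held fixed. C₂ = 0.0763 C₁ and V = Q/C, so V₂/V₁ = C₁/C₂ = 13.1.
V₂ = 13.1 × 7.03×10² = 9.21×10³ V.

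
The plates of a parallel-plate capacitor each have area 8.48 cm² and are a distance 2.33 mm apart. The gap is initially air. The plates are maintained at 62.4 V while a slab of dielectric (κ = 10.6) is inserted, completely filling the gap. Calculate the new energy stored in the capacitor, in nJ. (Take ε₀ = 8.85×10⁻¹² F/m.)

U ≈ 66.5 nJ

A = 8.48 cm² = 8.48×10⁻⁴ m².
Initially C₁ = ε₀A/d = 8.85×10⁻¹² × 8.48×10⁻⁴ / 2.33×10⁻³ = 3.22×10⁻¹² F.
U₁ = 6.27×10⁻⁹ J.
Battery connected ⇒ V is held fixed. C₂ = 10.6 C₁ and U = ½CV², so U₂/U₁ = C₂/C₁ = 10.6.
U₂ = 10.6 × 6.27×10⁻⁹ = 6.65×10⁻⁸ J.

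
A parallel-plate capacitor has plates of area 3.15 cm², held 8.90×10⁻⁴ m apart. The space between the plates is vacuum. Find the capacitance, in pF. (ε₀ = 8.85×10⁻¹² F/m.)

A = 3.15 cm² = 3.15×10⁻⁴ m².
C = ε₀A/d = 8.85×10⁻¹² × 3.15×10⁻⁴ / 8.90×10⁻⁴ = 3.13×10⁻¹² F.

C ≈ 3.13 pF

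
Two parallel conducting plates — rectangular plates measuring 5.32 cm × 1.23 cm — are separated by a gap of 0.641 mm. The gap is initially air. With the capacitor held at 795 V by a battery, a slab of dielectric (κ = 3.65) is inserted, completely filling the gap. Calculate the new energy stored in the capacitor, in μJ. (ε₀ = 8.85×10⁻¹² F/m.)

10.4 μJ

A = 5.32 × 1.23 cm² = 6.54×10⁻⁴ m².
Initially C₁ = ε₀A/d = 8.85×10⁻¹² × 6.54×10⁻⁴ / 6.41×10⁻⁴ = 9.03×10⁻¹² F.
U₁ = 2.86×10⁻⁶ J.
Battery connected ⇒ V is held fixed. C₂ = 3.65 C₁ and U = ½CV², so U₂/U₁ = C₂/C₁ = 3.65.
U₂ = 3.65 × 2.86×10⁻⁶ = 1.04×10⁻⁵ J.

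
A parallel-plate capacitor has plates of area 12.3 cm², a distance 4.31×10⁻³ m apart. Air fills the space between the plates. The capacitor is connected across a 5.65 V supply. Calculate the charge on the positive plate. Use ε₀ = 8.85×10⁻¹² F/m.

A = 12.3 cm² = 1.23×10⁻³ m².
C = ε₀A/d = 8.85×10⁻¹² × 1.23×10⁻³ / 4.31×10⁻³ = 2.53×10⁻¹² F.
Q = CV = 2.53×10⁻¹² × 5.65 = 1.43×10⁻¹¹ C.

14.3 pC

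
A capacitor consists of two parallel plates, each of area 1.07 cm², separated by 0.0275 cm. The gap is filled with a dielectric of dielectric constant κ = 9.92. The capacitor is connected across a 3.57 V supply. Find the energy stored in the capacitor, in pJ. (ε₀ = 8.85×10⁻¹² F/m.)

U ≈ 218 pJ

A = 1.07 cm² = 1.07×10⁻⁴ m².
C = κε₀A/d = 9.92 × 8.85×10⁻¹² × 1.07×10⁻⁴ / 2.75×10⁻⁴ = 3.42×10⁻¹¹ F.
U = ½CV² = ½ × 3.42×10⁻¹¹ × (3.57)² = 2.18×10⁻¹⁰ J.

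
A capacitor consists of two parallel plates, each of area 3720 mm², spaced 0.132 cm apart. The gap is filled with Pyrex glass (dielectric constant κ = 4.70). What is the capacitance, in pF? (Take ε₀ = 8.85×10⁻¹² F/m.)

A = 3720 mm² = 3.72×10⁻³ m².
C = κε₀A/d = 4.70 × 8.85×10⁻¹² × 3.72×10⁻³ / 1.32×10⁻³ = 1.17×10⁻¹⁰ F.

C ≈ 117 pF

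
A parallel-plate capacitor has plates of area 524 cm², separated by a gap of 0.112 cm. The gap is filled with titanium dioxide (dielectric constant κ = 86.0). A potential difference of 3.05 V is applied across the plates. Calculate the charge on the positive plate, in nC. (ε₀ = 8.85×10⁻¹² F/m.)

A = 524 cm² = 5.24×10⁻² m².
C = κε₀A/d = 86.0 × 8.85×10⁻¹² × 5.24×10⁻² / 1.12×10⁻³ = 3.56×10⁻⁸ F.
Q = CV = 3.56×10⁻⁸ × 3.05 = 1.09×10⁻⁷ C.

109 nC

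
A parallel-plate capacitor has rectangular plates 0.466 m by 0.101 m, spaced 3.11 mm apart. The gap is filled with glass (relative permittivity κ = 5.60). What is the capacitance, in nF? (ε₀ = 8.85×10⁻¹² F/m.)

C ≈ 0.750 nF

A = 0.466 × 0.101 m² = 4.71×10⁻² m².
C = κε₀A/d = 5.60 × 8.85×10⁻¹² × 4.71×10⁻² / 3.11×10⁻³ = 7.50×10⁻¹⁰ F.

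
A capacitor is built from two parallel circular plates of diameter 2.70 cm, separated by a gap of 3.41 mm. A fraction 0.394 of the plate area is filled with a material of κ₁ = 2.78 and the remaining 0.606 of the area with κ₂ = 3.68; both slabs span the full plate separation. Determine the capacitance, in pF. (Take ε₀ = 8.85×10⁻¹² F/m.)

A = π(2.70/2 cm)² = 5.73×10⁻⁴ m².
Side-by-side slabs ⇒ two capacitors in parallel, each spanning the full gap.
C₁ = κ₁ε₀A₁/d = 2.78 × 8.85×10⁻¹² × 2.26×10⁻⁴ / 3.41×10⁻³ = 1.63×10⁻¹² F.
C₂ = κ₂ε₀A₂/d = 3.68 × 8.85×10⁻¹² × 3.47×10⁻⁴ / 3.41×10⁻³ = 3.31×10⁻¹² F.
C = C₁ + C₂ = 4.94×10⁻¹² F.

C ≈ 4.94 pF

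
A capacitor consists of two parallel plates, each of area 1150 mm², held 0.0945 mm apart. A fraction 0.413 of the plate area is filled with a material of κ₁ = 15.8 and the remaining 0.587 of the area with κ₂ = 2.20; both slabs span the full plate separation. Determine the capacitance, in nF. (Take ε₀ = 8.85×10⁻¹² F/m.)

0.842 nF

A = 1150 mm² = 1.15×10⁻³ m².
Side-by-side slabs ⇒ two capacitors in parallel, each spanning the full gap.
C₁ = κ₁ε₀A₁/d = 15.8 × 8.85×10⁻¹² × 4.75×10⁻⁴ / 9.45×10⁻⁵ = 7.03×10⁻¹⁰ F.
C₂ = κ₂ε₀A₂/d = 2.20 × 8.85×10⁻¹² × 6.75×10⁻⁴ / 9.45×10⁻⁵ = 1.39×10⁻¹⁰ F.
C = C₁ + C₂ = 8.42×10⁻¹⁰ F.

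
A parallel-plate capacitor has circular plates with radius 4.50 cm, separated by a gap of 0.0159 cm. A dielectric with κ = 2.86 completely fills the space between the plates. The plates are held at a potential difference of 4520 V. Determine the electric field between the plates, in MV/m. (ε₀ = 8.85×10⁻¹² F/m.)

E = V/d = 4520 / 1.59×10⁻⁴ = 2.84×10⁷ V/m.

E ≈ 28.4 MV/m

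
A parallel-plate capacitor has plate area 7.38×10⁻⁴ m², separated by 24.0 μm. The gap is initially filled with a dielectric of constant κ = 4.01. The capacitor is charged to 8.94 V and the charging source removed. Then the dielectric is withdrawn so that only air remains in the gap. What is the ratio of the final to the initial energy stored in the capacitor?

Isolated ⇒ Q is held fixed.
C₂ = 0.249 C₁ and U = Q²/(2C), so U₂/U₁ = C₁/C₂ = 4.01.

4.01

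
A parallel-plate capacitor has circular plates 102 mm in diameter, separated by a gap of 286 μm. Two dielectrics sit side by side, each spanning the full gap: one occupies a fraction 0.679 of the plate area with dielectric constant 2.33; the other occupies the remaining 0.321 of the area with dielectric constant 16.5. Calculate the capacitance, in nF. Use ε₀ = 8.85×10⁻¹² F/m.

C ≈ 1.74 nF

A = π(102/2 mm)² = 8.17×10⁻³ m².
Side-by-side slabs ⇒ two capacitors in parallel, each spanning the full gap.
C₁ = κ₁ε₀A₁/d = 2.33 × 8.85×10⁻¹² × 5.55×10⁻³ / 2.86×10⁻⁴ = 4.00×10⁻¹⁰ F.
C₂ = κ₂ε₀A₂/d = 16.5 × 8.85×10⁻¹² × 2.62×10⁻³ / 2.86×10⁻⁴ = 1.34×10⁻⁹ F.
C = C₁ + C₂ = 1.74×10⁻⁹ F.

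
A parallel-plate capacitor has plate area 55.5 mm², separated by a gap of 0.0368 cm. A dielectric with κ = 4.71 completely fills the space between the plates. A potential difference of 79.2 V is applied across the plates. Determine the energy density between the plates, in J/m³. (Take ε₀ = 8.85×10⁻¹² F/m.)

E = V/d = 79.2 / 3.68×10⁻⁴ = 2.15×10⁵ V/m.
u = ½κε₀E² = ½ × 4.71 × 8.85×10⁻¹² × (2.15×10⁵)² = 0.965 J/m³.

u ≈ 0.965 J/m³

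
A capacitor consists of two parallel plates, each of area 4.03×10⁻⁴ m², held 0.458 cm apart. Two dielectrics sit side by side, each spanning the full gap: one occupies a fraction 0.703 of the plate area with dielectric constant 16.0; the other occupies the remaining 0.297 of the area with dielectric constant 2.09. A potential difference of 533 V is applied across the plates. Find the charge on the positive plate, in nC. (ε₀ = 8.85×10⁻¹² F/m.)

4.93 nC

Side-by-side slabs ⇒ two capacitors in parallel, each spanning the full gap.
C₁ = κ₁ε₀A₁/d = 16.0 × 8.85×10⁻¹² × 2.83×10⁻⁴ / 4.58×10⁻³ = 8.76×10⁻¹² F.
C₂ = κ₂ε₀A₂/d = 2.09 × 8.85×10⁻¹² × 1.20×10⁻⁴ / 4.58×10⁻³ = 4.83×10⁻¹³ F.
C = C₁ + C₂ = 9.24×10⁻¹² F.
Q = CV = 9.24×10⁻¹² × 533 = 4.93×10⁻⁹ C.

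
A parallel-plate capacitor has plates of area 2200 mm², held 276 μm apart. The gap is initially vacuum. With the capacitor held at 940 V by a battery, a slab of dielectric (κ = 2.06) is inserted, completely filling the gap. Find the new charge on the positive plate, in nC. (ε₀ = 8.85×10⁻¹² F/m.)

Q ≈ 137 nC

A = 2200 mm² = 2.20×10⁻³ m².
Initially C₁ = ε₀A/d = 8.85×10⁻¹² × 2.20×10⁻³ / 2.76×10⁻⁴ = 7.05×10⁻¹¹ F.
Q₁ = 6.63×10⁻⁸ C.
Battery connected ⇒ V is held fixed. C₂ = 2.06 C₁ and Q = CV, so Q₂/Q₁ = C₂/C₁ = 2.06.
Q₂ = 2.06 × 6.63×10⁻⁸ = 1.37×10⁻⁷ C.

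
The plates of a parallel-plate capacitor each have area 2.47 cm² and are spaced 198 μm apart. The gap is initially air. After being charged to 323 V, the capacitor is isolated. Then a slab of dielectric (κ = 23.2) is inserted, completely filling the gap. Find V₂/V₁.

V₂/V₁ ≈ 0.0431

Isolated ⇒ Q is held fixed.
C₂ = 23.2 C₁ and V = Q/C, so V₂/V₁ = C₁/C₂ = 0.0431.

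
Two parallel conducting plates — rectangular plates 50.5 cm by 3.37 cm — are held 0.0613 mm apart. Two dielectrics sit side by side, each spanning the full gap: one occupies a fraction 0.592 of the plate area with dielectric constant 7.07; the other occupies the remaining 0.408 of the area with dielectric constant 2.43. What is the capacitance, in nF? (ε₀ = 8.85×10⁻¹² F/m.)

C ≈ 12.7 nF

A = 50.5 × 3.37 cm² = 1.70×10⁻² m².
Side-by-side slabs ⇒ two capacitors in parallel, each spanning the full gap.
C₁ = κ₁ε₀A₁/d = 7.07 × 8.85×10⁻¹² × 1.01×10⁻² / 6.13×10⁻⁵ = 1.03×10⁻⁸ F.
C₂ = κ₂ε₀A₂/d = 2.43 × 8.85×10⁻¹² × 6.94×10⁻³ / 6.13×10⁻⁵ = 2.44×10⁻⁹ F.
C = C₁ + C₂ = 1.27×10⁻⁸ F.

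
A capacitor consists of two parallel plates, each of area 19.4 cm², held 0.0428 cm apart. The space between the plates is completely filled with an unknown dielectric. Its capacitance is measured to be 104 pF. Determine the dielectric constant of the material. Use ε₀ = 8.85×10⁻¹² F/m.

A = 19.4 cm² = 1.94×10⁻³ m².
κ = Cd/(ε₀A) = 1.04×10⁻¹⁰ × 4.28×10⁻⁴ / (8.85×10⁻¹² × 1.94×10⁻³) = 2.59.

κ ≈ 2.59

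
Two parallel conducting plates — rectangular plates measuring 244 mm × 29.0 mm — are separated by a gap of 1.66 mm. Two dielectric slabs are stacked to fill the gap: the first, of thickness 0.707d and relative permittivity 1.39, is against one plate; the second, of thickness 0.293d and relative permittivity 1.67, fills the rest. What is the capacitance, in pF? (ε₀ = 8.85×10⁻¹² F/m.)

55.1 pF

A = 244 × 29.0 mm² = 7.08×10⁻³ m².
Stacked slabs ⇒ two capacitors in series, each with the full plate area.
C₁ = κ₁ε₀A/d₁ = 1.39 × 8.85×10⁻¹² × 7.08×10⁻³ / 1.17×10⁻³ = 7.42×10⁻¹¹ F.
C₂ = κ₂ε₀A/d₂ = 1.67 × 8.85×10⁻¹² × 7.08×10⁻³ / 4.86×10⁻⁴ = 2.15×10⁻¹⁰ F.
C = (1/C₁ + 1/C₂)⁻¹ = 5.51×10⁻¹¹ F.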